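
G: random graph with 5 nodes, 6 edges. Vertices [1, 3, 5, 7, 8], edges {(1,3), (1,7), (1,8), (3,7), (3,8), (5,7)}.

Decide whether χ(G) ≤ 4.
A valid 4-coloring: color 1: [1, 5]; color 2: [7, 8]; color 3: [3].
(χ(G) = 3 ≤ 4.)

Yes, G is 4-colorable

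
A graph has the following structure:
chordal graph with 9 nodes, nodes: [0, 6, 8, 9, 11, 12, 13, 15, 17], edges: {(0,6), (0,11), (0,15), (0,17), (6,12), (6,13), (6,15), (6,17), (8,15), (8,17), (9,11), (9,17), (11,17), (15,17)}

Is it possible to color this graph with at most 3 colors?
No, G is not 3-colorable

The clique on vertices [0, 6, 15, 17] has size 4 > 3, so it alone needs 4 colors.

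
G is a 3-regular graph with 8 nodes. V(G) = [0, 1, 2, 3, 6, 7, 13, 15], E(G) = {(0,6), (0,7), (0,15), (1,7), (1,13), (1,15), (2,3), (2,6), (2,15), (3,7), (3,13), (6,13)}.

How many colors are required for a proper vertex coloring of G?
χ(G) = 3

Clique number ω(G) = 2 (lower bound: χ ≥ ω).
Odd cycle [6, 0, 15, 1, 13] needs 3 colors (χ ≥ 3).
The coloring below uses 3 colors, so χ(G) = 3.
A valid 3-coloring: color 1: [0, 1, 3]; color 2: [2, 7, 13]; color 3: [6, 15].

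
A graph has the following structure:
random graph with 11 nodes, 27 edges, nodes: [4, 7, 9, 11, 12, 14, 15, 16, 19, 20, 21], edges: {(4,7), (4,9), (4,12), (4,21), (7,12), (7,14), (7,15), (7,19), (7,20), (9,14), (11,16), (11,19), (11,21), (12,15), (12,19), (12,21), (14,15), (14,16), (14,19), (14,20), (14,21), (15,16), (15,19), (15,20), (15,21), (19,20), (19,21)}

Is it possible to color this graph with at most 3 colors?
No, G is not 3-colorable

The clique on vertices [7, 14, 15, 19, 20] has size 5 > 3, so it alone needs 5 colors.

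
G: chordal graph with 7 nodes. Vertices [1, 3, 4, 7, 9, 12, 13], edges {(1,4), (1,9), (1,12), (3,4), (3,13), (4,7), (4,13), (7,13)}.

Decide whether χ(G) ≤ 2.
The clique on vertices [3, 4, 13] has size 3 > 2, so it alone needs 3 colors.

No, G is not 2-colorable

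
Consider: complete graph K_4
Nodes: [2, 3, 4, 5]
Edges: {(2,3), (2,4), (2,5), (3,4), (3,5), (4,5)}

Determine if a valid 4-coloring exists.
Yes, G is 4-colorable

A valid 4-coloring: color 1: [2]; color 2: [4]; color 3: [3]; color 4: [5].
(χ(G) = 4 ≤ 4.)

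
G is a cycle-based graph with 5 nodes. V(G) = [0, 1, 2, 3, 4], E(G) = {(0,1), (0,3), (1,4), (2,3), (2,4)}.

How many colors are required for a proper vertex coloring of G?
χ(G) = 3

Clique number ω(G) = 2 (lower bound: χ ≥ ω).
Odd cycle [0, 3, 2, 4, 1] needs 3 colors (χ ≥ 3).
The coloring below uses 3 colors, so χ(G) = 3.
A valid 3-coloring: color 1: [0, 4]; color 2: [1, 3]; color 3: [2].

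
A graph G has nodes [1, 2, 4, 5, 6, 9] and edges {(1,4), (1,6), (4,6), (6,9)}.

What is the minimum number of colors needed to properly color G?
Clique number ω(G) = 3 (lower bound: χ ≥ ω).
The clique on [1, 4, 6] has size 3, forcing χ ≥ 3, and the coloring below uses 3 colors, so χ(G) = 3.
A valid 3-coloring: color 1: [2, 5, 6]; color 2: [4, 9]; color 3: [1].

χ(G) = 3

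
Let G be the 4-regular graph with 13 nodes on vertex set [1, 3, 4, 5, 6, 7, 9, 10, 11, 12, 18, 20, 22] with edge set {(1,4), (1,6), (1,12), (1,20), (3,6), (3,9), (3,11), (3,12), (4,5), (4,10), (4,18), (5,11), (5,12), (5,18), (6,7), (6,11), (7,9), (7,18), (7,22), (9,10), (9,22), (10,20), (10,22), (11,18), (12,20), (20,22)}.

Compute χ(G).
Clique number ω(G) = 3 (lower bound: χ ≥ ω).
The clique on [1, 12, 20] has size 3, forcing χ ≥ 3, and the coloring below uses 3 colors, so χ(G) = 3.
A valid 3-coloring: color 1: [1, 3, 5, 7, 10]; color 2: [4, 11, 12, 22]; color 3: [6, 9, 18, 20].

χ(G) = 3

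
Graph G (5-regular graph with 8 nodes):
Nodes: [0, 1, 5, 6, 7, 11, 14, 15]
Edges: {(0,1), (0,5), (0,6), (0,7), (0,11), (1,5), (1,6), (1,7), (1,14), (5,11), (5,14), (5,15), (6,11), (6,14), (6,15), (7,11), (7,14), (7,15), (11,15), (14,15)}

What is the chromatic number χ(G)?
χ(G) = 4

Clique number ω(G) = 3 (lower bound: χ ≥ ω).
Odd cycle [1, 0, 11, 15, 14] needs 3 colors (χ ≥ 3).
Vertex 5 is adjacent to every vertex of [0, 1, 11, 14, 15], which already need 3 colors among themselves, so 5 needs a new color (χ ≥ 4).
The coloring below uses 4 colors, so χ(G) = 4.
A valid 4-coloring: color 1: [5, 6, 7]; color 2: [0, 15]; color 3: [11, 14]; color 4: [1].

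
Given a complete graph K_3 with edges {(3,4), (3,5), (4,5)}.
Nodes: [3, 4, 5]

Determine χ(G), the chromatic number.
χ(G) = 3

Clique number ω(G) = 3 (lower bound: χ ≥ ω).
The clique on [3, 4, 5] has size 3, forcing χ ≥ 3, and the coloring below uses 3 colors, so χ(G) = 3.
A valid 3-coloring: color 1: [5]; color 2: [4]; color 3: [3].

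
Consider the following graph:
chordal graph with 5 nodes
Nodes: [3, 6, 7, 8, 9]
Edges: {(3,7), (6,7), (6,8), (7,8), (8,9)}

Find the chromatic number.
χ(G) = 3

Clique number ω(G) = 3 (lower bound: χ ≥ ω).
The clique on [6, 7, 8] has size 3, forcing χ ≥ 3, and the coloring below uses 3 colors, so χ(G) = 3.
A valid 3-coloring: color 1: [3, 8]; color 2: [7, 9]; color 3: [6].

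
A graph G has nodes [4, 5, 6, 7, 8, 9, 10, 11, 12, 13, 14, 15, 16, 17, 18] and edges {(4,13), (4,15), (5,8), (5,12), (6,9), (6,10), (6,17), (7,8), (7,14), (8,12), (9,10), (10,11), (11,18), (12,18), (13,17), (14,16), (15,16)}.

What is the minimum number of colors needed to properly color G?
Clique number ω(G) = 3 (lower bound: χ ≥ ω).
The clique on [5, 8, 12] has size 3, forcing χ ≥ 3, and the coloring below uses 3 colors, so χ(G) = 3.
A valid 3-coloring: color 1: [4, 8, 10, 14, 17, 18]; color 2: [6, 7, 11, 12, 13, 15]; color 3: [5, 9, 16].

χ(G) = 3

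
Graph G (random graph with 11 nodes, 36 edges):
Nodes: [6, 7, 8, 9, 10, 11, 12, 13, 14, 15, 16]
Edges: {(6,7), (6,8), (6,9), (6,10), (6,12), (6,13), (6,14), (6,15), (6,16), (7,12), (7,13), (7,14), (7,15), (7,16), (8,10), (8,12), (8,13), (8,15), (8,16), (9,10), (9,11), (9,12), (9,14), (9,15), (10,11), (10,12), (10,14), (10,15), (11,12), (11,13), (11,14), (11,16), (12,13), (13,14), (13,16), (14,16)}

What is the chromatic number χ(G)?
Clique number ω(G) = 5 (lower bound: χ ≥ ω).
The clique on [6, 7, 13, 14, 16] has size 5, forcing χ ≥ 5, and the coloring below uses 5 colors, so χ(G) = 5.
A valid 5-coloring: color 1: [6, 11]; color 2: [12, 14, 15]; color 3: [10, 13]; color 4: [7, 8, 9]; color 5: [16].

χ(G) = 5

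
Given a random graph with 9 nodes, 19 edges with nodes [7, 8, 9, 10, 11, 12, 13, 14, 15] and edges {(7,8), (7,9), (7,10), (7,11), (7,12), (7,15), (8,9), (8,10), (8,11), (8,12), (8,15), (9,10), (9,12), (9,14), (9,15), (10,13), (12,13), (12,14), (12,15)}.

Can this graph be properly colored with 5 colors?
Yes, G is 5-colorable

A valid 5-coloring: color 1: [10, 11, 12]; color 2: [7, 13, 14]; color 3: [9]; color 4: [8]; color 5: [15].
(χ(G) = 5 ≤ 5.)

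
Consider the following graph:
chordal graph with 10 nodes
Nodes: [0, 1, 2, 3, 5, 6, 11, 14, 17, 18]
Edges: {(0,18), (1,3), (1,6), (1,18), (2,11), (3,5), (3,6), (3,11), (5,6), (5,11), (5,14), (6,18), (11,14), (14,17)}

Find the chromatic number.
χ(G) = 3

Clique number ω(G) = 3 (lower bound: χ ≥ ω).
The clique on [1, 3, 6] has size 3, forcing χ ≥ 3, and the coloring below uses 3 colors, so χ(G) = 3.
A valid 3-coloring: color 1: [0, 1, 2, 5, 17]; color 2: [6, 11]; color 3: [3, 14, 18].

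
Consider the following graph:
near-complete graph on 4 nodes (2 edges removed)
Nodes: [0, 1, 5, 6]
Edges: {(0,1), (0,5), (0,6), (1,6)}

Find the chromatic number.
Clique number ω(G) = 3 (lower bound: χ ≥ ω).
The clique on [0, 1, 6] has size 3, forcing χ ≥ 3, and the coloring below uses 3 colors, so χ(G) = 3.
A valid 3-coloring: color 1: [0]; color 2: [1, 5]; color 3: [6].

χ(G) = 3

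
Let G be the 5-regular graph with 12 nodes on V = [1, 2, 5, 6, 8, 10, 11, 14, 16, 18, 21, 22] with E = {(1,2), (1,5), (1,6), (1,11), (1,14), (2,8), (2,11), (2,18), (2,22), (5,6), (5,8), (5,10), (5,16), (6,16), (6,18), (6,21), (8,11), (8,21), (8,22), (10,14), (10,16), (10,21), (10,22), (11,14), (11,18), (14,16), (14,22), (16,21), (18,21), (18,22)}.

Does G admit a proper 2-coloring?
No, G is not 2-colorable

The clique on vertices [1, 2, 11] has size 3 > 2, so it alone needs 3 colors.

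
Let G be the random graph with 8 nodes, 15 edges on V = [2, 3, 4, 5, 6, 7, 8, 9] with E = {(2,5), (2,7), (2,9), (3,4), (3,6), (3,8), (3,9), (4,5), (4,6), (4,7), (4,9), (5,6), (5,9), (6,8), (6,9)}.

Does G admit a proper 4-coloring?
Yes, G is 4-colorable

A valid 4-coloring: color 1: [2, 4, 8]; color 2: [7, 9]; color 3: [6]; color 4: [3, 5].
(χ(G) = 4 ≤ 4.)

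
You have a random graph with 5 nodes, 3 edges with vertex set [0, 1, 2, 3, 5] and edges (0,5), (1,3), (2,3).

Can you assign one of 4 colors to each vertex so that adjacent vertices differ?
A valid 4-coloring: color 1: [0, 3]; color 2: [1, 2, 5].
(χ(G) = 2 ≤ 4.)

Yes, G is 4-colorable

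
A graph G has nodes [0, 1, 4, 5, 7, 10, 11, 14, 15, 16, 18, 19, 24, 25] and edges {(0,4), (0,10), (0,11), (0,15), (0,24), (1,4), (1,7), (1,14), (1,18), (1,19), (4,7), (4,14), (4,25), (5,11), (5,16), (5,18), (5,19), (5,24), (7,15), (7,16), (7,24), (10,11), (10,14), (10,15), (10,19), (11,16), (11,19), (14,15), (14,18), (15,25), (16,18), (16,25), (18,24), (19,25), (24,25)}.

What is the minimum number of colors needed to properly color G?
χ(G) = 4

Clique number ω(G) = 3 (lower bound: χ ≥ ω).
Suppose a proper 3-coloring c exists. The clique [0, 10, 11] takes 3 distinct colors; by symmetry let c(0) = 1, c(10) = 2, c(11) = 3.
- Vertex 15: neighbors [0, 10] already have colors [1, 2] ⇒ c(15) = 3.
- Vertex 14: neighbors [10, 15] already have colors [2, 3] ⇒ c(14) = 1.
- Vertex 19: neighbors [10, 11] already have colors [2, 3] ⇒ c(19) = 1.
- Vertex 5: neighbors [19, 11] already have colors [1, 3] ⇒ c(5) = 2.
- Vertex 16: neighbors [5, 11] already have colors [2, 3] ⇒ c(16) = 1.
- Vertex 7: neighbors [16, 15] already have colors [1, 3] ⇒ c(7) = 2.
- Vertex 1: neighbors [14, 7] already have colors [1, 2] ⇒ c(1) = 3.
- Vertex 4: neighbors [0, 7, 1] already have colors [1, 2, 3] — all 3 colors blocked. Contradiction.
The forced assignments end in a contradiction, so G has no proper 3-coloring (χ ≥ 4).
The coloring below uses 4 colors, so χ(G) = 4.
A valid 4-coloring: color 1: [0, 5, 7, 14, 25]; color 2: [4, 15, 18, 19]; color 3: [1, 11, 24]; color 4: [10, 16].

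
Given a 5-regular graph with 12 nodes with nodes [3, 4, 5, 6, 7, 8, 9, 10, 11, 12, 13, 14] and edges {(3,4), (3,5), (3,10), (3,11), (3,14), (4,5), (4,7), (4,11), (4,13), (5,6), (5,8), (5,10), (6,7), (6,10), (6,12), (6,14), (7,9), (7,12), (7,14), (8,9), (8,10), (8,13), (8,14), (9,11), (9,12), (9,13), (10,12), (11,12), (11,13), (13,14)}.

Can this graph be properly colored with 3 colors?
Suppose a proper 3-coloring c exists. The clique [3, 4, 5] takes 3 distinct colors; by symmetry let c(3) = 1, c(4) = 2, c(5) = 3.
- Vertex 10: neighbors [3, 5] already have colors [1, 3] ⇒ c(10) = 2.
- Vertex 6: neighbors [10, 5] already have colors [2, 3] ⇒ c(6) = 1.
- Vertex 7: neighbors [6, 4] already have colors [1, 2] ⇒ c(7) = 3.
- Vertex 12: neighbors [6, 10, 7] already have colors [1, 2, 3] — all 3 colors blocked. Contradiction.
The forced assignments end in a contradiction, so G has no proper 3-coloring (χ ≥ 4).

No, G is not 3-colorable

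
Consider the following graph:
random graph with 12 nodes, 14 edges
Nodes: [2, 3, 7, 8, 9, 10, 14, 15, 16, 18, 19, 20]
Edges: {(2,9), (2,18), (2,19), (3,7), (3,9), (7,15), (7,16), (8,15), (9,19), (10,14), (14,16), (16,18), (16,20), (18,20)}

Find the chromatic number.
χ(G) = 3

Clique number ω(G) = 3 (lower bound: χ ≥ ω).
The clique on [2, 9, 19] has size 3, forcing χ ≥ 3, and the coloring below uses 3 colors, so χ(G) = 3.
A valid 3-coloring: color 1: [2, 3, 10, 15, 16]; color 2: [7, 8, 9, 14, 18]; color 3: [19, 20].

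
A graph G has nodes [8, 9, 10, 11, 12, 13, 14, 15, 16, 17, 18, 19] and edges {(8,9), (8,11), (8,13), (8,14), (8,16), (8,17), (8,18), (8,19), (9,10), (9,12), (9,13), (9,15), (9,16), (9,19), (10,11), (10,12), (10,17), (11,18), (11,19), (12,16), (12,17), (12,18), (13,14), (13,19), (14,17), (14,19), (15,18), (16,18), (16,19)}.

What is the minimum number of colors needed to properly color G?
Clique number ω(G) = 4 (lower bound: χ ≥ ω).
The clique on [8, 9, 16, 19] has size 4, forcing χ ≥ 4, and the coloring below uses 4 colors, so χ(G) = 4.
A valid 4-coloring: color 1: [8, 12, 15]; color 2: [9, 14, 18]; color 3: [10, 19]; color 4: [11, 13, 16, 17].

χ(G) = 4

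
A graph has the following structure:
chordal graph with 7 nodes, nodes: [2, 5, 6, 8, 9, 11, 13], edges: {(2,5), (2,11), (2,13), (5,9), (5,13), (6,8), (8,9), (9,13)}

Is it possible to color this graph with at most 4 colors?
A valid 4-coloring: color 1: [2, 6, 9]; color 2: [5, 8, 11]; color 3: [13].
(χ(G) = 3 ≤ 4.)

Yes, G is 4-colorable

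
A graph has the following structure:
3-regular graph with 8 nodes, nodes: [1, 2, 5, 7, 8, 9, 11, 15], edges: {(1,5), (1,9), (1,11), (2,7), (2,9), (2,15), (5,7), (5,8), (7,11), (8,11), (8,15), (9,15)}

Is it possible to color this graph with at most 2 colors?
No, G is not 2-colorable

The clique on vertices [2, 9, 15] has size 3 > 2, so it alone needs 3 colors.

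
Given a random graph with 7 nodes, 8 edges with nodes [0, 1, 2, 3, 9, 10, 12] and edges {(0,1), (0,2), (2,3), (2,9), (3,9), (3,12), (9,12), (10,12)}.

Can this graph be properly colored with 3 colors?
Yes, G is 3-colorable

A valid 3-coloring: color 1: [1, 2, 12]; color 2: [0, 3, 10]; color 3: [9].
(χ(G) = 3 ≤ 3.)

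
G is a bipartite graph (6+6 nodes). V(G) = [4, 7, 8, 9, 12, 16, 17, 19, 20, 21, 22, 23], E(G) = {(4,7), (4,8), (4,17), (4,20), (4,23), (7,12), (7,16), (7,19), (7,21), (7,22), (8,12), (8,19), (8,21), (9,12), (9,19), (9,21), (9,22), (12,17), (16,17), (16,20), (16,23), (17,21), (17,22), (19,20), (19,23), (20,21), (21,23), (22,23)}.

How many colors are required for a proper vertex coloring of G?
χ(G) = 2

Clique number ω(G) = 2 (lower bound: χ ≥ ω).
The graph is bipartite (no odd cycle), so 2 colors suffice: χ(G) = 2.
A valid 2-coloring: color 1: [7, 8, 9, 17, 20, 23]; color 2: [4, 12, 16, 19, 21, 22].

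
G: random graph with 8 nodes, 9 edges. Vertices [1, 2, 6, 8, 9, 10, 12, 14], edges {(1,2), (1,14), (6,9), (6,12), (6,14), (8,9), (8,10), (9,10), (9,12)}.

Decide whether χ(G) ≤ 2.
The clique on vertices [8, 9, 10] has size 3 > 2, so it alone needs 3 colors.

No, G is not 2-colorable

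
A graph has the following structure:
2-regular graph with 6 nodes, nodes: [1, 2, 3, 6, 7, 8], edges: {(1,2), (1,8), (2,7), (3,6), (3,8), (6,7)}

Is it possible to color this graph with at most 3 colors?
A valid 3-coloring: color 1: [2, 6, 8]; color 2: [1, 3, 7].
(χ(G) = 2 ≤ 3.)

Yes, G is 3-colorable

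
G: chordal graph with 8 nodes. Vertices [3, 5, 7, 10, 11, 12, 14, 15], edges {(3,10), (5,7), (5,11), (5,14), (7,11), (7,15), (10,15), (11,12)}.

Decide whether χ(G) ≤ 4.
A valid 4-coloring: color 1: [3, 5, 12, 15]; color 2: [10, 11, 14]; color 3: [7].
(χ(G) = 3 ≤ 4.)

Yes, G is 4-colorable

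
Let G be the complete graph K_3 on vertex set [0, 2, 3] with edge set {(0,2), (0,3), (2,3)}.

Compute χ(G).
Clique number ω(G) = 3 (lower bound: χ ≥ ω).
The clique on [0, 2, 3] has size 3, forcing χ ≥ 3, and the coloring below uses 3 colors, so χ(G) = 3.
A valid 3-coloring: color 1: [2]; color 2: [3]; color 3: [0].

χ(G) = 3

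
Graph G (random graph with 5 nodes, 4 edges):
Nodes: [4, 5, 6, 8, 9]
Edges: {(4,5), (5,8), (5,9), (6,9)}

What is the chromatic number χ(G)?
χ(G) = 2

Clique number ω(G) = 2 (lower bound: χ ≥ ω).
The graph is bipartite (no odd cycle), so 2 colors suffice: χ(G) = 2.
A valid 2-coloring: color 1: [5, 6]; color 2: [4, 8, 9].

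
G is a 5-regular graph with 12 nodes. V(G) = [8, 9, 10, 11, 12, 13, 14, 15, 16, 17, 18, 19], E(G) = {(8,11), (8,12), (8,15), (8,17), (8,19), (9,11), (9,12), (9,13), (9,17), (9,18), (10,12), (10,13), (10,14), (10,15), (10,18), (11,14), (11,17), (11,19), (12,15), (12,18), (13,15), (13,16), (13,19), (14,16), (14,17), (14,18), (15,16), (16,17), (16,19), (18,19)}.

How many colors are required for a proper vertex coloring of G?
χ(G) = 4

Clique number ω(G) = 3 (lower bound: χ ≥ ω).
Suppose a proper 3-coloring c exists. The clique [8, 11, 17] takes 3 distinct colors; by symmetry let c(8) = 1, c(11) = 2, c(17) = 3.
- Vertex 9: neighbors [11, 17] already have colors [2, 3] ⇒ c(9) = 1.
- Vertex 14: neighbors [11, 17] already have colors [2, 3] ⇒ c(14) = 1.
- Vertex 16: neighbors [14, 17] already have colors [1, 3] ⇒ c(16) = 2.
- Vertex 13: neighbors [9, 16] already have colors [1, 2] ⇒ c(13) = 3.
- Vertex 15: neighbors [8, 16, 13] already have colors [1, 2, 3] — all 3 colors blocked. Contradiction.
The forced assignments end in a contradiction, so G has no proper 3-coloring (χ ≥ 4).
The coloring below uses 4 colors, so χ(G) = 4.
A valid 4-coloring: color 1: [12, 13, 14]; color 2: [11, 16, 18]; color 3: [8, 9, 10]; color 4: [15, 17, 19].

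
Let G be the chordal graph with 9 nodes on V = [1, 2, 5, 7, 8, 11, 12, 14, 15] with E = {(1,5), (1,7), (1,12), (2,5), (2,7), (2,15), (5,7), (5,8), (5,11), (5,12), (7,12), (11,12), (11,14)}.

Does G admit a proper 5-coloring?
A valid 5-coloring: color 1: [5, 14, 15]; color 2: [7, 8, 11]; color 3: [2, 12]; color 4: [1].
(χ(G) = 4 ≤ 5.)

Yes, G is 5-colorable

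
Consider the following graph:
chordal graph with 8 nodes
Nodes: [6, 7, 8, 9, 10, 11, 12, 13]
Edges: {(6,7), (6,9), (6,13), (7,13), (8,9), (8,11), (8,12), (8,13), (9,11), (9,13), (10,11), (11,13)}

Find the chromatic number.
χ(G) = 4

Clique number ω(G) = 4 (lower bound: χ ≥ ω).
The clique on [8, 9, 11, 13] has size 4, forcing χ ≥ 4, and the coloring below uses 4 colors, so χ(G) = 4.
A valid 4-coloring: color 1: [10, 12, 13]; color 2: [6, 8]; color 3: [7, 9]; color 4: [11].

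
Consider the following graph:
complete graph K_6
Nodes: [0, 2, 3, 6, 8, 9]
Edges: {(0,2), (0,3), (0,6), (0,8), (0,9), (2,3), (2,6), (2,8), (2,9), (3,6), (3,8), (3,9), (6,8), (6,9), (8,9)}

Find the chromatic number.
χ(G) = 6

Clique number ω(G) = 6 (lower bound: χ ≥ ω).
The clique on [0, 2, 3, 6, 8, 9] has size 6, forcing χ ≥ 6, and the coloring below uses 6 colors, so χ(G) = 6.
A valid 6-coloring: color 1: [2]; color 2: [0]; color 3: [9]; color 4: [6]; color 5: [3]; color 6: [8].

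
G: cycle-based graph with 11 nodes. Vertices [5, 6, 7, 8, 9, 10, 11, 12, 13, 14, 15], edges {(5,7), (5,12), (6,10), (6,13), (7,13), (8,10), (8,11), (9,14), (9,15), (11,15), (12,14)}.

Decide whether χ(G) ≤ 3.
A valid 3-coloring: color 1: [6, 7, 9, 11, 12]; color 2: [5, 10, 13, 14, 15]; color 3: [8].
(χ(G) = 3 ≤ 3.)

Yes, G is 3-colorable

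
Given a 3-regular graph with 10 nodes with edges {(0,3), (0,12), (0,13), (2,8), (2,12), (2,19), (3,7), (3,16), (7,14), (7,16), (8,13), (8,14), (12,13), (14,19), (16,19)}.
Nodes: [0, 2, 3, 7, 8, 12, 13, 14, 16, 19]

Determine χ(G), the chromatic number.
Clique number ω(G) = 3 (lower bound: χ ≥ ω).
The clique on [0, 12, 13] has size 3, forcing χ ≥ 3, and the coloring below uses 3 colors, so χ(G) = 3.
A valid 3-coloring: color 1: [7, 8, 12, 19]; color 2: [2, 3, 13, 14]; color 3: [0, 16].

χ(G) = 3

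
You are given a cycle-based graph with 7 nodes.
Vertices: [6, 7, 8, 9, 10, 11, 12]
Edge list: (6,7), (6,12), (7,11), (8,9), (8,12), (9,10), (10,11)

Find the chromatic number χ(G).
χ(G) = 3

Clique number ω(G) = 2 (lower bound: χ ≥ ω).
Odd cycle [10, 11, 7, 6, 12, 8, 9] needs 3 colors (χ ≥ 3).
The coloring below uses 3 colors, so χ(G) = 3.
A valid 3-coloring: color 1: [7, 8, 10]; color 2: [6, 9, 11]; color 3: [12].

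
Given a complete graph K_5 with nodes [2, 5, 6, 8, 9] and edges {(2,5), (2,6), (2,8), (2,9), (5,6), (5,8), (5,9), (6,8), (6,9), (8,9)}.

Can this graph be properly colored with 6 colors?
A valid 6-coloring: color 1: [5]; color 2: [6]; color 3: [2]; color 4: [8]; color 5: [9].
(χ(G) = 5 ≤ 6.)

Yes, G is 6-colorable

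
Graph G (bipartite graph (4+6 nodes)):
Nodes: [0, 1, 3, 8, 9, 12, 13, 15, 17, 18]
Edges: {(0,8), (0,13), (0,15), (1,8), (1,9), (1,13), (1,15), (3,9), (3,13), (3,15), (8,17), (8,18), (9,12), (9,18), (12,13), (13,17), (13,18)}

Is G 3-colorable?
A valid 3-coloring: color 1: [8, 9, 13, 15]; color 2: [0, 1, 3, 12, 17, 18].
(χ(G) = 2 ≤ 3.)

Yes, G is 3-colorable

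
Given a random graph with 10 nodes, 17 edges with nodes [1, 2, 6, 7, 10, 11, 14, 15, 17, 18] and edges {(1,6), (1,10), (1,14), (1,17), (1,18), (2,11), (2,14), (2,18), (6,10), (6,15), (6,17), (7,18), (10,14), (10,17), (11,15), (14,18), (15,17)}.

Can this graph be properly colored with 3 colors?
No, G is not 3-colorable

The clique on vertices [1, 6, 10, 17] has size 4 > 3, so it alone needs 4 colors.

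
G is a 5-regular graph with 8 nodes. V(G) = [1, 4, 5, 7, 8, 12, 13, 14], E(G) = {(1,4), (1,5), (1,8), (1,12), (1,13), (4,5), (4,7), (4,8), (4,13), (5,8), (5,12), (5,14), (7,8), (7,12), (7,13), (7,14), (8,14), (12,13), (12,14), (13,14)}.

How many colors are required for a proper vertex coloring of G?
χ(G) = 4

Clique number ω(G) = 4 (lower bound: χ ≥ ω).
The clique on [1, 4, 5, 8] has size 4, forcing χ ≥ 4, and the coloring below uses 4 colors, so χ(G) = 4.
A valid 4-coloring: color 1: [5, 13]; color 2: [1, 7]; color 3: [4, 14]; color 4: [8, 12].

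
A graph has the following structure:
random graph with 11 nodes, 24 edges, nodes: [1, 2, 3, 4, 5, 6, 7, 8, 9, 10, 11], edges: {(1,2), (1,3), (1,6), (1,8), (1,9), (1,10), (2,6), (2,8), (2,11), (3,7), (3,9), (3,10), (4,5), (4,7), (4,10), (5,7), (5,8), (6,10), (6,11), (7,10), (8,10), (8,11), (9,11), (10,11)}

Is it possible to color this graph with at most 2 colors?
No, G is not 2-colorable

The clique on vertices [1, 3, 9] has size 3 > 2, so it alone needs 3 colors.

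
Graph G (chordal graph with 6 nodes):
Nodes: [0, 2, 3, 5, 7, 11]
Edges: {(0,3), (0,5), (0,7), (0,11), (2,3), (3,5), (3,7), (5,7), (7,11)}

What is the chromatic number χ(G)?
χ(G) = 4

Clique number ω(G) = 4 (lower bound: χ ≥ ω).
The clique on [0, 3, 5, 7] has size 4, forcing χ ≥ 4, and the coloring below uses 4 colors, so χ(G) = 4.
A valid 4-coloring: color 1: [3, 11]; color 2: [2, 7]; color 3: [0]; color 4: [5].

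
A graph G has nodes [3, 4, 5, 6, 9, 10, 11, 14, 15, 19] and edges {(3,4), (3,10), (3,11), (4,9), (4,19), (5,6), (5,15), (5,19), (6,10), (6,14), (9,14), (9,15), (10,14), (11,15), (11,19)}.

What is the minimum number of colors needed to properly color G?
χ(G) = 3

Clique number ω(G) = 3 (lower bound: χ ≥ ω).
The clique on [6, 10, 14] has size 3, forcing χ ≥ 3, and the coloring below uses 3 colors, so χ(G) = 3.
A valid 3-coloring: color 1: [3, 6, 9, 19]; color 2: [4, 14, 15]; color 3: [5, 10, 11].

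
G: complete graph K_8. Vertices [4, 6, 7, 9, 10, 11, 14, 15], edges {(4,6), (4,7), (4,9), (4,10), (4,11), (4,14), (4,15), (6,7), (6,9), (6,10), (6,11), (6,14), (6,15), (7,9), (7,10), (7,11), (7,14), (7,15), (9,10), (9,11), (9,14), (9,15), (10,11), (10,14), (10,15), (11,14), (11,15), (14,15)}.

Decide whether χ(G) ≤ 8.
Yes, G is 8-colorable

A valid 8-coloring: color 1: [10]; color 2: [9]; color 3: [4]; color 4: [15]; color 5: [14]; color 6: [11]; color 7: [7]; color 8: [6].
(χ(G) = 8 ≤ 8.)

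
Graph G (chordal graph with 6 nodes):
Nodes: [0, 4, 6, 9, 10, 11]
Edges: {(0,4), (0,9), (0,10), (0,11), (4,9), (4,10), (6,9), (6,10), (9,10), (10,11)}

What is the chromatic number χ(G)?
χ(G) = 4

Clique number ω(G) = 4 (lower bound: χ ≥ ω).
The clique on [0, 4, 9, 10] has size 4, forcing χ ≥ 4, and the coloring below uses 4 colors, so χ(G) = 4.
A valid 4-coloring: color 1: [10]; color 2: [9, 11]; color 3: [0, 6]; color 4: [4].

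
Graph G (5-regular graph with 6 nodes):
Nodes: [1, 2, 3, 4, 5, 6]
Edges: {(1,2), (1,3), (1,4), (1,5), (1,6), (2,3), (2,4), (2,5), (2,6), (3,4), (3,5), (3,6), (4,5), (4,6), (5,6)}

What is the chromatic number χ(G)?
χ(G) = 6

Clique number ω(G) = 6 (lower bound: χ ≥ ω).
The clique on [1, 2, 3, 4, 5, 6] has size 6, forcing χ ≥ 6, and the coloring below uses 6 colors, so χ(G) = 6.
A valid 6-coloring: color 1: [2]; color 2: [4]; color 3: [5]; color 4: [3]; color 5: [6]; color 6: [1].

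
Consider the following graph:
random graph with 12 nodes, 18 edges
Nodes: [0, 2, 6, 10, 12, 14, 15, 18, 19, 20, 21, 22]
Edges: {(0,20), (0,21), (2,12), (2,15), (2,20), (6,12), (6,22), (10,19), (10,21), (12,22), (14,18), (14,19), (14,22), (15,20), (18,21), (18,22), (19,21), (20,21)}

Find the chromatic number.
χ(G) = 3

Clique number ω(G) = 3 (lower bound: χ ≥ ω).
The clique on [2, 15, 20] has size 3, forcing χ ≥ 3, and the coloring below uses 3 colors, so χ(G) = 3.
A valid 3-coloring: color 1: [2, 21, 22]; color 2: [6, 18, 19, 20]; color 3: [0, 10, 12, 14, 15].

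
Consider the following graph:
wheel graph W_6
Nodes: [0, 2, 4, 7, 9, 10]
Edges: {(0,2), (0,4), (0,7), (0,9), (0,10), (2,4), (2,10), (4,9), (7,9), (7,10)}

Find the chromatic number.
χ(G) = 4

Clique number ω(G) = 3 (lower bound: χ ≥ ω).
Odd cycle [10, 7, 9, 4, 2] needs 3 colors (χ ≥ 3).
Vertex 0 is adjacent to every vertex of [2, 4, 7, 9, 10], which already need 3 colors among themselves, so 0 needs a new color (χ ≥ 4).
The coloring below uses 4 colors, so χ(G) = 4.
A valid 4-coloring: color 1: [0]; color 2: [4, 10]; color 3: [2, 7]; color 4: [9].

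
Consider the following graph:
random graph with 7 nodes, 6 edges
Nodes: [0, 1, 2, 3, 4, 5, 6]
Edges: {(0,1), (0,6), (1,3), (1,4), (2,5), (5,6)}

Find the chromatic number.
Clique number ω(G) = 2 (lower bound: χ ≥ ω).
The graph is bipartite (no odd cycle), so 2 colors suffice: χ(G) = 2.
A valid 2-coloring: color 1: [1, 2, 6]; color 2: [0, 3, 4, 5].

χ(G) = 2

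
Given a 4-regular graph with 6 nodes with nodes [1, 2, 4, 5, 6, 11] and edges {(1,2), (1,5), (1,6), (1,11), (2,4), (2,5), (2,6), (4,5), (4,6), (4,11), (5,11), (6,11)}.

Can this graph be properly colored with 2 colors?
No, G is not 2-colorable

The clique on vertices [1, 2, 5] has size 3 > 2, so it alone needs 3 colors.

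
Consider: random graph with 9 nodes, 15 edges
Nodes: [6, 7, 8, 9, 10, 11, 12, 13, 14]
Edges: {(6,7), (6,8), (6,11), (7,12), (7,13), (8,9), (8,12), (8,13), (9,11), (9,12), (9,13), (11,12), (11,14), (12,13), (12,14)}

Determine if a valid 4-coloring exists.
A valid 4-coloring: color 1: [6, 10, 12]; color 2: [7, 8, 11]; color 3: [9, 14]; color 4: [13].
(χ(G) = 4 ≤ 4.)

Yes, G is 4-colorable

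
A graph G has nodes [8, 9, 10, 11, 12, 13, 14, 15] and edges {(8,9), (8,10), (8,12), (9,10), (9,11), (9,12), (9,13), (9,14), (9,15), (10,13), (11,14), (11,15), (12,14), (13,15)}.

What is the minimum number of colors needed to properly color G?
Clique number ω(G) = 3 (lower bound: χ ≥ ω).
Odd cycle [10, 13, 15, 11, 14, 12, 8] needs 3 colors (χ ≥ 3).
Vertex 9 is adjacent to every vertex of [8, 10, 11, 12, 13, 14, 15], which already need 3 colors among themselves, so 9 needs a new color (χ ≥ 4).
The coloring below uses 4 colors, so χ(G) = 4.
A valid 4-coloring: color 1: [9]; color 2: [10, 12, 15]; color 3: [8, 11, 13]; color 4: [14].

χ(G) = 4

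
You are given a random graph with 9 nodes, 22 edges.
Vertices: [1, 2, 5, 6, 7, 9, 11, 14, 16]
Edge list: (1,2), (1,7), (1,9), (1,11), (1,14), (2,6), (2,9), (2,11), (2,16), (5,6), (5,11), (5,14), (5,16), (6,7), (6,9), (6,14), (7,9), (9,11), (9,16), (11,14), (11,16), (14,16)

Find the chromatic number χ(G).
χ(G) = 4

Clique number ω(G) = 4 (lower bound: χ ≥ ω).
The clique on [2, 9, 11, 16] has size 4, forcing χ ≥ 4, and the coloring below uses 4 colors, so χ(G) = 4.
A valid 4-coloring: color 1: [6, 11]; color 2: [9, 14]; color 3: [2, 5, 7]; color 4: [1, 16].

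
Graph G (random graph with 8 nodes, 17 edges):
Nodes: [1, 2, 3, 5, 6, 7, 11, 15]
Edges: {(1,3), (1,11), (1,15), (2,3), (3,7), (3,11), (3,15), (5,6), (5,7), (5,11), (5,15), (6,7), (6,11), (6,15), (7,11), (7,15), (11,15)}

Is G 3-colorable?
The clique on vertices [5, 6, 7, 11, 15] has size 5 > 3, so it alone needs 5 colors.

No, G is not 3-colorable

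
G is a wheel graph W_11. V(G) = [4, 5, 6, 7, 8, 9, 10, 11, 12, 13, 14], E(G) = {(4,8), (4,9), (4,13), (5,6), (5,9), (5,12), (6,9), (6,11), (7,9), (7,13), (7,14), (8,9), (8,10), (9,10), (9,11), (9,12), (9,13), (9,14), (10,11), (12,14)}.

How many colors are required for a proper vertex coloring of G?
Clique number ω(G) = 3 (lower bound: χ ≥ ω).
The clique on [4, 8, 9] has size 3, forcing χ ≥ 3, and the coloring below uses 3 colors, so χ(G) = 3.
A valid 3-coloring: color 1: [9]; color 2: [5, 8, 11, 13, 14]; color 3: [4, 6, 7, 10, 12].

χ(G) = 3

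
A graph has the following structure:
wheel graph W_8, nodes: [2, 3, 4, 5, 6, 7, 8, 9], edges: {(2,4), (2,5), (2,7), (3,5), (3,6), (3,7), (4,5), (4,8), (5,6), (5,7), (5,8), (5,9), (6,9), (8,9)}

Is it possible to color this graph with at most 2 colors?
No, G is not 2-colorable

The clique on vertices [2, 4, 5] has size 3 > 2, so it alone needs 3 colors.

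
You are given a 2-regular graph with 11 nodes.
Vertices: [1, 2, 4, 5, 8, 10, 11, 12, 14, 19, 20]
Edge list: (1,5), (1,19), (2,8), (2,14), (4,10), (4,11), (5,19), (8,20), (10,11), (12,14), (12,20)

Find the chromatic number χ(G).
Clique number ω(G) = 3 (lower bound: χ ≥ ω).
The clique on [1, 5, 19] has size 3, forcing χ ≥ 3, and the coloring below uses 3 colors, so χ(G) = 3.
A valid 3-coloring: color 1: [1, 2, 4, 12]; color 2: [8, 10, 14, 19]; color 3: [5, 11, 20].

χ(G) = 3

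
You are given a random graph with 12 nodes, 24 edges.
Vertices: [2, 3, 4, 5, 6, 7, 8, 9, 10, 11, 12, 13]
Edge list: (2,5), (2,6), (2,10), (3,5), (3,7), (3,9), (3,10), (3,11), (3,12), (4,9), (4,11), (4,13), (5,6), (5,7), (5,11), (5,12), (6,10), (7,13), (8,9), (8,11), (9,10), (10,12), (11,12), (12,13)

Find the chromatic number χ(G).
χ(G) = 4

Clique number ω(G) = 4 (lower bound: χ ≥ ω).
The clique on [3, 5, 11, 12] has size 4, forcing χ ≥ 4, and the coloring below uses 4 colors, so χ(G) = 4.
A valid 4-coloring: color 1: [3, 4, 6, 8]; color 2: [5, 10, 13]; color 3: [2, 7, 9, 12]; color 4: [11].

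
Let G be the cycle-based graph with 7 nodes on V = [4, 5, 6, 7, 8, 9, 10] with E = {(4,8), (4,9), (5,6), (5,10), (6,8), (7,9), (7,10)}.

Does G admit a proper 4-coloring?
Yes, G is 4-colorable

A valid 4-coloring: color 1: [4, 5, 7]; color 2: [6, 9, 10]; color 3: [8].
(χ(G) = 3 ≤ 4.)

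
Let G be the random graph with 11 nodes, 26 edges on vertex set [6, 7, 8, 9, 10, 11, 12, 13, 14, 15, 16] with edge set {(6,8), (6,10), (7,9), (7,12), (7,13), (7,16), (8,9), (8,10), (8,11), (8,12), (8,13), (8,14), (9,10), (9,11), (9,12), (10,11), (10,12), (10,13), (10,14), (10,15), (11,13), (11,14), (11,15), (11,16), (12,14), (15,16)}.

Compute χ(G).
Clique number ω(G) = 4 (lower bound: χ ≥ ω).
The clique on [8, 9, 10, 11] has size 4, forcing χ ≥ 4, and the coloring below uses 4 colors, so χ(G) = 4.
A valid 4-coloring: color 1: [7, 10]; color 2: [8, 16]; color 3: [6, 11, 12]; color 4: [9, 13, 14, 15].

χ(G) = 4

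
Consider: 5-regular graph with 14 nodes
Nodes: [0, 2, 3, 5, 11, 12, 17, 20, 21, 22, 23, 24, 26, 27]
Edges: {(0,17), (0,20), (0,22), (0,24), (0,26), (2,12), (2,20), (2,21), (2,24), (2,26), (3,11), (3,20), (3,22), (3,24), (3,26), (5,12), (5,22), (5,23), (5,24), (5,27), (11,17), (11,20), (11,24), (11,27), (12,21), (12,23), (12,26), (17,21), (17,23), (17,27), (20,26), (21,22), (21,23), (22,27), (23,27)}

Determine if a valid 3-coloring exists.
No, G is not 3-colorable

Odd cycle [17, 21, 12, 5, 27] needs 3 colors (χ ≥ 3).
Vertex 23 is adjacent to every vertex of [5, 12, 17, 21, 27], which already need 3 colors among themselves, so 23 needs a new color (χ ≥ 4).
Hence χ(G) ≥ 4 > 3, so no proper 3-coloring exists.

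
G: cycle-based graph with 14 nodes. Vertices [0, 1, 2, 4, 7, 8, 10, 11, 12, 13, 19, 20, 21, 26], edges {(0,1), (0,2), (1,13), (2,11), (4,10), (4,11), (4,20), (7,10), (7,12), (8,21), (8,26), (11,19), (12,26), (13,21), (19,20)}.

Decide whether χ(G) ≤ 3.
Yes, G is 3-colorable

A valid 3-coloring: color 1: [1, 2, 4, 7, 19, 21, 26]; color 2: [0, 8, 10, 11, 12, 13, 20].
(χ(G) = 2 ≤ 3.)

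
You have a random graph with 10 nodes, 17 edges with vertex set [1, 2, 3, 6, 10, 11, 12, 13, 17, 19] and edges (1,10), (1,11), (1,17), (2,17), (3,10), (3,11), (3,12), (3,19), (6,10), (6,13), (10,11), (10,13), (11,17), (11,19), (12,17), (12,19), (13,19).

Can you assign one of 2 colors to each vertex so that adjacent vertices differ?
No, G is not 2-colorable

The clique on vertices [1, 10, 11] has size 3 > 2, so it alone needs 3 colors.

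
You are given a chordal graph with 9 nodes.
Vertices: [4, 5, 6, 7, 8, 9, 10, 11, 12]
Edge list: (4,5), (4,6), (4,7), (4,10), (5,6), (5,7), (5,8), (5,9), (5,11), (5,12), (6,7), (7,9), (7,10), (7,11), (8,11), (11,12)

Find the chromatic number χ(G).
Clique number ω(G) = 4 (lower bound: χ ≥ ω).
The clique on [4, 5, 6, 7] has size 4, forcing χ ≥ 4, and the coloring below uses 4 colors, so χ(G) = 4.
A valid 4-coloring: color 1: [5, 10]; color 2: [7, 8, 12]; color 3: [4, 9, 11]; color 4: [6].

χ(G) = 4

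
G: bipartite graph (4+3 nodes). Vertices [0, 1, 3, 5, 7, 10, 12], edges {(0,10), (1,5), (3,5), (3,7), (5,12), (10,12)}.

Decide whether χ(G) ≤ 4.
A valid 4-coloring: color 1: [5, 7, 10]; color 2: [0, 1, 3, 12].
(χ(G) = 2 ≤ 4.)

Yes, G is 4-colorable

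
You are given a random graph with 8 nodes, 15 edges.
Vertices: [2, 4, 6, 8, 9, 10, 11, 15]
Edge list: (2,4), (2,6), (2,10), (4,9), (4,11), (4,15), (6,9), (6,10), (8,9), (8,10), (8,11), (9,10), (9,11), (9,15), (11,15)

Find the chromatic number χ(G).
χ(G) = 4

Clique number ω(G) = 4 (lower bound: χ ≥ ω).
The clique on [4, 9, 11, 15] has size 4, forcing χ ≥ 4, and the coloring below uses 4 colors, so χ(G) = 4.
A valid 4-coloring: color 1: [2, 9]; color 2: [10, 11]; color 3: [4, 6, 8]; color 4: [15].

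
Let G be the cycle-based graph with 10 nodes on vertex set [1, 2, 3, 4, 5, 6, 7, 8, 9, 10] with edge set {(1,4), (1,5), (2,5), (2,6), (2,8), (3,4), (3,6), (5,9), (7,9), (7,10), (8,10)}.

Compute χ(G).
Clique number ω(G) = 2 (lower bound: χ ≥ ω).
The graph is bipartite (no odd cycle), so 2 colors suffice: χ(G) = 2.
A valid 2-coloring: color 1: [4, 5, 6, 7, 8]; color 2: [1, 2, 3, 9, 10].

χ(G) = 2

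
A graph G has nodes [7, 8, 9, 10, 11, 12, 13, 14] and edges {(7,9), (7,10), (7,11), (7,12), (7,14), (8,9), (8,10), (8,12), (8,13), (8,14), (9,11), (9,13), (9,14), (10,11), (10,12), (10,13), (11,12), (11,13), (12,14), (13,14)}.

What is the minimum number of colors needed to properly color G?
χ(G) = 4

Clique number ω(G) = 4 (lower bound: χ ≥ ω).
The clique on [8, 9, 13, 14] has size 4, forcing χ ≥ 4, and the coloring below uses 4 colors, so χ(G) = 4.
A valid 4-coloring: color 1: [8, 11]; color 2: [7, 13]; color 3: [10, 14]; color 4: [9, 12].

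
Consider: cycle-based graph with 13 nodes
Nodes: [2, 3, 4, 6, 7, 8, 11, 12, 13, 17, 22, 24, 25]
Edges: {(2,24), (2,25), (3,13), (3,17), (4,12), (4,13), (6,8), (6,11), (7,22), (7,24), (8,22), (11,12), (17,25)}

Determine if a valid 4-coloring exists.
Yes, G is 4-colorable

A valid 4-coloring: color 1: [2, 4, 7, 8, 11, 17]; color 2: [6, 12, 13, 22, 24, 25]; color 3: [3].
(χ(G) = 3 ≤ 4.)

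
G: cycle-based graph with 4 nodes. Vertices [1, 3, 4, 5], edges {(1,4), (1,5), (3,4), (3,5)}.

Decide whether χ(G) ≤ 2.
Yes, G is 2-colorable

A valid 2-coloring: color 1: [4, 5]; color 2: [1, 3].
(χ(G) = 2 ≤ 2.)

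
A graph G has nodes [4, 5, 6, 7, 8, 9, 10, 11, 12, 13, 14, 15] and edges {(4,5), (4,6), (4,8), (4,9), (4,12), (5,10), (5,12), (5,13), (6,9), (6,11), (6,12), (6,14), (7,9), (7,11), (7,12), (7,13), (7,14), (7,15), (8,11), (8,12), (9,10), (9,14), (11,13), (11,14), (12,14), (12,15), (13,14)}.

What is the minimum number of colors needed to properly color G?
Clique number ω(G) = 4 (lower bound: χ ≥ ω).
The clique on [7, 11, 13, 14] has size 4, forcing χ ≥ 4, and the coloring below uses 4 colors, so χ(G) = 4.
A valid 4-coloring: color 1: [9, 11, 12]; color 2: [5, 8, 14, 15]; color 3: [4, 7, 10]; color 4: [6, 13].

χ(G) = 4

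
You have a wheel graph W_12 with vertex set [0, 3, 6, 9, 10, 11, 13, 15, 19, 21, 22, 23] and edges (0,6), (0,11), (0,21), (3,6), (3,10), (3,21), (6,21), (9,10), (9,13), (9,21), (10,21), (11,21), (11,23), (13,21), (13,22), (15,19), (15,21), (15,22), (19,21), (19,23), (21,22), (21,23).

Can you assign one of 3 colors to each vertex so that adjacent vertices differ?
Odd cycle [10, 3, 6, 0, 11, 23, 19, 15, 22, 13, 9] needs 3 colors (χ ≥ 3).
Vertex 21 is adjacent to every vertex of [0, 3, 6, 9, 10, 11, 13, 15, 19, 22, 23], which already need 3 colors among themselves, so 21 needs a new color (χ ≥ 4).
Hence χ(G) ≥ 4 > 3, so no proper 3-coloring exists.

No, G is not 3-colorable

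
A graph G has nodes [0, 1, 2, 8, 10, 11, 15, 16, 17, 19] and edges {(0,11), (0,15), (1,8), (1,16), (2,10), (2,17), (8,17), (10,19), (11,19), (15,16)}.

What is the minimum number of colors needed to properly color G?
χ(G) = 2

Clique number ω(G) = 2 (lower bound: χ ≥ ω).
The graph is bipartite (no odd cycle), so 2 colors suffice: χ(G) = 2.
A valid 2-coloring: color 1: [1, 10, 11, 15, 17]; color 2: [0, 2, 8, 16, 19].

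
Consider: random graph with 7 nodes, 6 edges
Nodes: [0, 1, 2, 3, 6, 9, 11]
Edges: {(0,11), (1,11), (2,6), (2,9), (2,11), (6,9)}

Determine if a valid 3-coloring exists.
A valid 3-coloring: color 1: [3, 6, 11]; color 2: [0, 1, 2]; color 3: [9].
(χ(G) = 3 ≤ 3.)

Yes, G is 3-colorable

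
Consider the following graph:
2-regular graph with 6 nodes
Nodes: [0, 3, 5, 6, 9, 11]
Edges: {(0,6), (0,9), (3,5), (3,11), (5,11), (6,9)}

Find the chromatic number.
χ(G) = 3

Clique number ω(G) = 3 (lower bound: χ ≥ ω).
The clique on [0, 6, 9] has size 3, forcing χ ≥ 3, and the coloring below uses 3 colors, so χ(G) = 3.
A valid 3-coloring: color 1: [3, 6]; color 2: [9, 11]; color 3: [0, 5].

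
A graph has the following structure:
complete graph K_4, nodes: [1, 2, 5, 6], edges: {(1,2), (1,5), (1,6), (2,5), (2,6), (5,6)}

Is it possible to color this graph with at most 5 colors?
A valid 5-coloring: color 1: [1]; color 2: [6]; color 3: [2]; color 4: [5].
(χ(G) = 4 ≤ 5.)

Yes, G is 5-colorable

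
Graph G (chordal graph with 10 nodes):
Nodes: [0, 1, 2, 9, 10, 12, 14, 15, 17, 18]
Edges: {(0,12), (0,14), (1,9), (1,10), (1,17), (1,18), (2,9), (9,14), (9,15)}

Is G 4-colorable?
A valid 4-coloring: color 1: [0, 9, 10, 17, 18]; color 2: [1, 2, 12, 14, 15].
(χ(G) = 2 ≤ 4.)

Yes, G is 4-colorable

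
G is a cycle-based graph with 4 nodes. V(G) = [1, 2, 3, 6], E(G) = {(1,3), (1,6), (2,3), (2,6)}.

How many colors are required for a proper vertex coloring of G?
χ(G) = 2

Clique number ω(G) = 2 (lower bound: χ ≥ ω).
The graph is bipartite (no odd cycle), so 2 colors suffice: χ(G) = 2.
A valid 2-coloring: color 1: [3, 6]; color 2: [1, 2].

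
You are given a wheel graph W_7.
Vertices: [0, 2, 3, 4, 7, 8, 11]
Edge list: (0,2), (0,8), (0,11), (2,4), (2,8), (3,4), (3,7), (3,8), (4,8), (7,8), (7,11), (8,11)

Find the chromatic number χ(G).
χ(G) = 3

Clique number ω(G) = 3 (lower bound: χ ≥ ω).
The clique on [0, 2, 8] has size 3, forcing χ ≥ 3, and the coloring below uses 3 colors, so χ(G) = 3.
A valid 3-coloring: color 1: [8]; color 2: [0, 4, 7]; color 3: [2, 3, 11].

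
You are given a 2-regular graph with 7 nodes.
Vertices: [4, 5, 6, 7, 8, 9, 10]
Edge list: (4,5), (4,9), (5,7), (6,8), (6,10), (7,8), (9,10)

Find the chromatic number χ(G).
Clique number ω(G) = 2 (lower bound: χ ≥ ω).
Odd cycle [9, 10, 6, 8, 7, 5, 4] needs 3 colors (χ ≥ 3).
The coloring below uses 3 colors, so χ(G) = 3.
A valid 3-coloring: color 1: [5, 8, 9]; color 2: [4, 7, 10]; color 3: [6].

χ(G) = 3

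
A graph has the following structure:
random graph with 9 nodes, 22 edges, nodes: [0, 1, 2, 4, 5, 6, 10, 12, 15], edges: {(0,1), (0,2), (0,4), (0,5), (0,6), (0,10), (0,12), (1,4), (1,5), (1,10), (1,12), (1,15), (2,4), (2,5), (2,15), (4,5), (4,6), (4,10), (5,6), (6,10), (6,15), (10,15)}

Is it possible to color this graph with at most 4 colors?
Yes, G is 4-colorable

A valid 4-coloring: color 1: [0, 15]; color 2: [4, 12]; color 3: [1, 2, 6]; color 4: [5, 10].
(χ(G) = 4 ≤ 4.)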